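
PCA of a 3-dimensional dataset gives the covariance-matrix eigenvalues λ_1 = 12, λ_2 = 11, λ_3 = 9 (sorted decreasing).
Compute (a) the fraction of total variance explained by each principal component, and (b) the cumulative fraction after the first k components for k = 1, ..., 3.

Step 1 — total variance = trace(Sigma) = Σ λ_i = 12 + 11 + 9 = 32.

Step 2 — fraction explained by component i = λ_i / Σ λ:
  PC1: 12/32 = 0.375
  PC2: 11/32 = 0.3438
  PC3: 9/32 = 0.2812

Step 3 — cumulative fraction after k components = (λ_1 + ... + λ_k) / Σ λ:
  k = 1: 12/32 = 0.375
  k = 2: (12 + 11)/32 = 23/32 = 0.7188
  k = 3: (12 + 11 + 9)/32 = 32/32 = 1

Summary (fraction, with percent):

explained: PC1 0.375 (37.5%), PC2 0.3438 (34.38%), PC3 0.2812 (28.12%);  cumulative: 0.375, 0.7188, 1


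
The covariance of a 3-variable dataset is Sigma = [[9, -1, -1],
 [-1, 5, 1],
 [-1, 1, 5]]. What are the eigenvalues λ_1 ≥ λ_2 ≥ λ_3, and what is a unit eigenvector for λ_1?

Step 1 — characteristic polynomial p(λ) = det(λI - Sigma) = λ³ - tr·λ² + c_1·λ - det, where tr = trace, c_1 = sum of the principal 2×2 minors, det = det(Sigma):
  tr = 9 + 5 + 5 = 19,
  c_1 = (9·5 - (-1)²) + (9·5 - (-1)²) + (5·5 - (1)²) = 44 + 44 + 24 = 112,
  det = 9·(5·5 - (1)²) - (-1)·((-1)·5 - (1)·(-1)) + (-1)·((-1)·(1) - 5·(-1)) = 9·(24) - (-1)·(-4) + (-1)·(4) = 208.
  So p(λ) = λ³ - 19λ² + 112λ - 208.
Step 2 — look for an integer root (rational root theorem: any rational root is an integer divisor of 208). Testing λ = 4:
  p(4) = 64 - 304 + 448 - 208 = 0  ✓
  Dividing out (λ - 4): p(λ) = (λ - 4)(λ² - 15λ + 52).
Step 3 — remaining eigenvalues from the quadratic λ² - 15λ + 52 = 0:
  Δ = 15² - 4·52 = 225 - 208 = 17,  λ = (15 ± √17)/2 = (15 ± 4.1231)/2 ≈ 9.5616 or 5.4384.
  Sorted: λ_1 = 9.5616,  λ_2 = 5.4384,  λ_3 = 4  (check: sum = 19 = tr ✓).

Step 4 — unit eigenvector for λ_1 ≈ 9.5616: v spans the null space of (Sigma - λ_1 I), whose rows are
  r_1 = (-0.5616, -1, -1),  r_2 = (-1, -4.5616, 1),  r_3 = (-1, 1, -4.5616).
  v is orthogonal to every row, so take v ∝ r_1 × r_2 = ((-1)·(1) - (-1)·(-4.5616), (-1)·(-1) - (-0.5616)·(1), (-0.5616)·(-4.5616) - (-1)·(-1)) ≈ (-5.5616, 1.5616, 1.5616).
  Rescale (multiply by -1 so the first nonzero entry is positive): u = (5.5616, -1.5616, -1.5616).
  ||u|| = √((5.5616)² + (-1.5616)² + (-1.5616)²) = √(35.8078) ≈ 5.984,  v_1 = u/||u|| ≈ (0.9294, -0.261, -0.261) (||v_1|| = 1).

λ_1 = 9.5616,  λ_2 = 5.4384,  λ_3 = 4;  v_1 ≈ (0.9294, -0.261, -0.261)


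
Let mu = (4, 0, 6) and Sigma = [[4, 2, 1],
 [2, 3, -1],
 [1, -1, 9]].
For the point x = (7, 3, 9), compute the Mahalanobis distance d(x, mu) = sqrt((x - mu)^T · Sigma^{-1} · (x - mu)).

Step 1 — centre the observation: (x - mu) = (3, 3, 3).

Step 2 — invert Sigma (cofactor / det for 3×3, or solve directly):
  Sigma^{-1} = [[0.4262, -0.3115, -0.082],
 [-0.3115, 0.5738, 0.0984],
 [-0.082, 0.0984, 0.1311]].

Step 3 — form the quadratic (x - mu)^T · Sigma^{-1} · (x - mu):
  Sigma^{-1} · (x - mu) = (0.0984, 1.082, 0.4426).
  (x - mu)^T · [Sigma^{-1} · (x - mu)] = (3)·(0.0984) + (3)·(1.082) + (3)·(0.4426) = 4.8689.

Step 4 — take square root: d = √(4.8689) ≈ 2.2065.

d(x, mu) = √(4.8689) ≈ 2.2065


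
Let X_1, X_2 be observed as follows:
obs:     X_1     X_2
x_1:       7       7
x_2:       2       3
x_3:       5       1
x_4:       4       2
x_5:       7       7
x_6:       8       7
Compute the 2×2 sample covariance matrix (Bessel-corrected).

Step 1 — column means:
  mean(X_1) = (7 + 2 + 5 + 4 + 7 + 8) / 6 = 33/6 = 5.5
  mean(X_2) = (7 + 3 + 1 + 2 + 7 + 7) / 6 = 27/6 = 4.5

Step 2 — sample covariance S[i,j] = (1/(n-1)) · Σ_k (x_{k,i} - mean_i) · (x_{k,j} - mean_j), with n-1 = 5.
  S[X_1,X_1] = ((1.5)·(1.5) + (-3.5)·(-3.5) + (-0.5)·(-0.5) + (-1.5)·(-1.5) + (1.5)·(1.5) + (2.5)·(2.5)) / 5 = 25.5/5 = 5.1
  S[X_1,X_2] = ((1.5)·(2.5) + (-3.5)·(-1.5) + (-0.5)·(-3.5) + (-1.5)·(-2.5) + (1.5)·(2.5) + (2.5)·(2.5)) / 5 = 24.5/5 = 4.9
  S[X_2,X_2] = ((2.5)·(2.5) + (-1.5)·(-1.5) + (-3.5)·(-3.5) + (-2.5)·(-2.5) + (2.5)·(2.5) + (2.5)·(2.5)) / 5 = 39.5/5 = 7.9

S is symmetric (S[j,i] = S[i,j]). Assembling:

S = [[5.1, 4.9],
 [4.9, 7.9]]


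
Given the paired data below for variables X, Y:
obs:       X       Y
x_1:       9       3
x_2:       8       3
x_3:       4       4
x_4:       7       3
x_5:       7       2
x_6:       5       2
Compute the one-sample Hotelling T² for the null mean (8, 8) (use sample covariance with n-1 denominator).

Step 1 — sample mean vector:
  mean(X) = (9 + 8 + 4 + 7 + 7 + 5) / 6 = 40/6 = 6.6667
  mean(Y) = (3 + 3 + 4 + 3 + 2 + 2) / 6 = 17/6 = 2.8333
  x̄ = (6.6667, 2.8333),  deviation x̄ - mu_0 = (6.6667, 2.8333) - (8, 8) = (-1.3333, -5.1667).

Step 2 — sample covariance matrix, S[i,j] = (1/(n-1)) · Σ_k (x_{k,i} - mean_i) · (x_{k,j} - mean_j), divisor n-1 = 5:
  S[X,X] = ((2.3333)·(2.3333) + (1.3333)·(1.3333) + (-2.6667)·(-2.6667) + (0.3333)·(0.3333) + (0.3333)·(0.3333) + (-1.6667)·(-1.6667)) / 5 = 17.3333/5 = 3.4667
  S[X,Y] = ((2.3333)·(0.1667) + (1.3333)·(0.1667) + (-2.6667)·(1.1667) + (0.3333)·(0.1667) + (0.3333)·(-0.8333) + (-1.6667)·(-0.8333)) / 5 = -1.3333/5 = -0.2667
  S[Y,Y] = ((0.1667)·(0.1667) + (0.1667)·(0.1667) + (1.1667)·(1.1667) + (0.1667)·(0.1667) + (-0.8333)·(-0.8333) + (-0.8333)·(-0.8333)) / 5 = 2.8333/5 = 0.5667
  S = [[3.4667, -0.2667],
 [-0.2667, 0.5667]].

Step 3 — invert S. det(S) = 3.4667·0.5667 - (-0.2667)² = 1.8933.
  S^{-1} = (1/det) · [[d, -b], [-b, a]] = [[0.2993, 0.1408],
 [0.1408, 1.831]].

Step 4 — quadratic form (x̄ - mu_0)^T · S^{-1} · (x̄ - mu_0):
  S^{-1} · (x̄ - mu_0) = (-1.1268, -9.6479),
  (x̄ - mu_0)^T · [...] = (-1.3333)·(-1.1268) + (-5.1667)·(-9.6479) = 51.3498.

Step 5 — scale by n: T² = 6 · 51.3498 = 308.0986.

T² ≈ 308.0986


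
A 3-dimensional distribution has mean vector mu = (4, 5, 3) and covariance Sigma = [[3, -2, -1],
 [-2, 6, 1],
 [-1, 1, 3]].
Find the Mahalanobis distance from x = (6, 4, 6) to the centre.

Step 1 — centre the observation: (x - mu) = (2, -1, 3).

Step 2 — invert Sigma (cofactor / det for 3×3, or solve directly):
  Sigma^{-1} = [[0.4595, 0.1351, 0.1081],
 [0.1351, 0.2162, -0.027],
 [0.1081, -0.027, 0.3784]].

Step 3 — form the quadratic (x - mu)^T · Sigma^{-1} · (x - mu):
  Sigma^{-1} · (x - mu) = (1.1081, -0.027, 1.3784).
  (x - mu)^T · [Sigma^{-1} · (x - mu)] = (2)·(1.1081) + (-1)·(-0.027) + (3)·(1.3784) = 6.3784.

Step 4 — take square root: d = √(6.3784) ≈ 2.5255.

d(x, mu) = √(6.3784) ≈ 2.5255


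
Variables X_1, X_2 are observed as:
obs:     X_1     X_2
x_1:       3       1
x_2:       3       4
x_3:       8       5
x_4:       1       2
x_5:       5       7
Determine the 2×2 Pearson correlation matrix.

Step 1 — column means:
  mean(X_1) = (3 + 3 + 8 + 1 + 5) / 5 = 20/5 = 4
  mean(X_2) = (1 + 4 + 5 + 2 + 7) / 5 = 19/5 = 3.8

Step 2 — sample variances and covariances s[i,j] = (1/(n-1)) · Σ_k (x_{k,i} - mean_i) · (x_{k,j} - mean_j), with n-1 = 4:
  s[X_1,X_1] = ((-1)·(-1) + (-1)·(-1) + (4)·(4) + (-3)·(-3) + (1)·(1)) / 4 = 28/4 = 7
  s[X_1,X_2] = ((-1)·(-2.8) + (-1)·(0.2) + (4)·(1.2) + (-3)·(-1.8) + (1)·(3.2)) / 4 = 16/4 = 4
  s[X_2,X_2] = ((-2.8)·(-2.8) + (0.2)·(0.2) + (1.2)·(1.2) + (-1.8)·(-1.8) + (3.2)·(3.2)) / 4 = 22.8/4 = 5.7
  Sample standard deviations s_i = √(s[i,i]):
  s(X_1) = √(7) = 2.6458
  s(X_2) = √(5.7) = 2.3875

Step 3 — r_{ij} = s_{ij} / (s_i · s_j):
  r[X_1,X_1] = 1 (diagonal).
  r[X_1,X_2] = 4 / (2.6458 · 2.3875) = 4 / 6.3166 = 0.6332
  r[X_2,X_2] = 1 (diagonal).

R is symmetric with unit diagonal. Assembling:

R = [[1, 0.6332],
 [0.6332, 1]]


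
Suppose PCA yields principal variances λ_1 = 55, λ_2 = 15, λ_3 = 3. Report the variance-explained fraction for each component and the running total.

Step 1 — total variance = trace(Sigma) = Σ λ_i = 55 + 15 + 3 = 73.

Step 2 — fraction explained by component i = λ_i / Σ λ:
  PC1: 55/73 = 0.7534
  PC2: 15/73 = 0.2055
  PC3: 3/73 = 0.0411

Step 3 — cumulative fraction after k components = (λ_1 + ... + λ_k) / Σ λ:
  k = 1: 55/73 = 0.7534
  k = 2: (55 + 15)/73 = 70/73 = 0.9589
  k = 3: (55 + 15 + 3)/73 = 73/73 = 1

Summary (fraction, with percent):

explained: PC1 0.7534 (75.34%), PC2 0.2055 (20.55%), PC3 0.0411 (4.11%);  cumulative: 0.7534, 0.9589, 1


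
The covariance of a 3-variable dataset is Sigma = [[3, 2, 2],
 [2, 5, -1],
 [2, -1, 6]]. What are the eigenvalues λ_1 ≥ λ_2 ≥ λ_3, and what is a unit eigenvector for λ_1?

Step 1 — characteristic polynomial p(λ) = det(λI - Sigma) = λ³ - tr·λ² + c_1·λ - det, where tr = trace, c_1 = sum of the principal 2×2 minors, det = det(Sigma):
  tr = 3 + 5 + 6 = 14,
  c_1 = (3·5 - (2)²) + (3·6 - (2)²) + (5·6 - (-1)²) = 11 + 14 + 29 = 54,
  det = 3·(5·6 - (-1)²) - (2)·((2)·6 - (-1)·(2)) + (2)·((2)·(-1) - 5·(2)) = 3·(29) - (2)·(14) + (2)·(-12) = 35.
  So p(λ) = λ³ - 14λ² + 54λ - 35.
Step 2 — look for an integer root (rational root theorem: any rational root is an integer divisor of 35). Testing λ = 7:
  p(7) = 343 - 686 + 378 - 35 = 0  ✓
  Dividing out (λ - 7): p(λ) = (λ - 7)(λ² - 7λ + 5).
Step 3 — remaining eigenvalues from the quadratic λ² - 7λ + 5 = 0:
  Δ = 7² - 4·5 = 49 - 20 = 29,  λ = (7 ± √29)/2 = (7 ± 5.3852)/2 ≈ 6.1926 or 0.8074.
  Sorted: λ_1 = 7,  λ_2 = 6.1926,  λ_3 = 0.8074  (check: sum = 14 = tr ✓).

Step 4 — unit eigenvector for λ_1 = 7: v spans the null space of (Sigma - λ_1 I), whose rows are
  r_1 = (-4, 2, 2),  r_2 = (2, -2, -1),  r_3 = (2, -1, -1).
  v is orthogonal to every row, so take v ∝ r_1 × r_2 = ((2)·(-1) - (2)·(-2), (2)·(2) - (-4)·(-1), (-4)·(-2) - (2)·(2)) = (2, 0, 4).
  Rescale (divide by 2): u = (1, 0, 2).
  ||u|| = √((1)² + (0)² + (2)²) = √(5) ≈ 2.2361,  v_1 = u/||u|| ≈ (0.4472, 0, 0.8944) (||v_1|| = 1).

λ_1 = 7,  λ_2 = 6.1926,  λ_3 = 0.8074;  v_1 ≈ (0.4472, 0, 0.8944)


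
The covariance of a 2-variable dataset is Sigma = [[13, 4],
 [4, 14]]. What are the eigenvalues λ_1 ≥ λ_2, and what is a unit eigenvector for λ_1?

Step 1 — characteristic polynomial of 2×2 Sigma:
  det(Sigma - λI) = λ² - trace · λ + det = 0.
  trace = 13 + 14 = 27, det = 13·14 - (4)² = 166.
Step 2 — discriminant:
  Δ = trace² - 4·det = 729 - 664 = 65.
Step 3 — eigenvalues:
  λ = (trace ± √Δ)/2 = (27 ± 8.0623)/2,
  λ_1 = 17.5311,  λ_2 = 9.4689.

Step 4 — unit eigenvector for λ_1: solve (Sigma - λ_1 I)v = 0. First row:
  (13 - 17.5311)·v_x + (4)·v_y = 0, i.e. (-4.5311)·v_x + (4)·v_y = 0,
  so v ∝ (b, λ_1 - a) = (4, 4.5311) = u.
  ||u|| = √((4)² + (4.5311)²) = √(36.5311) ≈ 6.0441,
  v_1 = u/||u|| ≈ (0.6618, 0.7497) (||v_1|| = 1).

λ_1 = 17.5311,  λ_2 = 9.4689;  v_1 ≈ (0.6618, 0.7497)


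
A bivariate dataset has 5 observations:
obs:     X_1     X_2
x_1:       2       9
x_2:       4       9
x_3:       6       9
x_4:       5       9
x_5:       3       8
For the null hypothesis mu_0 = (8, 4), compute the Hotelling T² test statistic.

Step 1 — sample mean vector:
  mean(X_1) = (2 + 4 + 6 + 5 + 3) / 5 = 20/5 = 4
  mean(X_2) = (9 + 9 + 9 + 9 + 8) / 5 = 44/5 = 8.8
  x̄ = (4, 8.8),  deviation x̄ - mu_0 = (4, 8.8) - (8, 4) = (-4, 4.8).

Step 2 — sample covariance matrix, S[i,j] = (1/(n-1)) · Σ_k (x_{k,i} - mean_i) · (x_{k,j} - mean_j), divisor n-1 = 4:
  S[X_1,X_1] = ((-2)·(-2) + (0)·(0) + (2)·(2) + (1)·(1) + (-1)·(-1)) / 4 = 10/4 = 2.5
  S[X_1,X_2] = ((-2)·(0.2) + (0)·(0.2) + (2)·(0.2) + (1)·(0.2) + (-1)·(-0.8)) / 4 = 1/4 = 0.25
  S[X_2,X_2] = ((0.2)·(0.2) + (0.2)·(0.2) + (0.2)·(0.2) + (0.2)·(0.2) + (-0.8)·(-0.8)) / 4 = 0.8/4 = 0.2
  S = [[2.5, 0.25],
 [0.25, 0.2]].

Step 3 — invert S. det(S) = 2.5·0.2 - (0.25)² = 0.4375.
  S^{-1} = (1/det) · [[d, -b], [-b, a]] = [[0.4571, -0.5714],
 [-0.5714, 5.7143]].

Step 4 — quadratic form (x̄ - mu_0)^T · S^{-1} · (x̄ - mu_0):
  S^{-1} · (x̄ - mu_0) = (-4.5714, 29.7143),
  (x̄ - mu_0)^T · [...] = (-4)·(-4.5714) + (4.8)·(29.7143) = 160.9143.

Step 5 — scale by n: T² = 5 · 160.9143 = 804.5714.

T² ≈ 804.5714


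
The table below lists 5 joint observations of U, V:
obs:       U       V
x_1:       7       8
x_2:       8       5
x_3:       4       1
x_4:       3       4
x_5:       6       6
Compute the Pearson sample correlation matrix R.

Step 1 — column means:
  mean(U) = (7 + 8 + 4 + 3 + 6) / 5 = 28/5 = 5.6
  mean(V) = (8 + 5 + 1 + 4 + 6) / 5 = 24/5 = 4.8

Step 2 — sample variances and covariances s[i,j] = (1/(n-1)) · Σ_k (x_{k,i} - mean_i) · (x_{k,j} - mean_j), with n-1 = 4:
  s[U,U] = ((1.4)·(1.4) + (2.4)·(2.4) + (-1.6)·(-1.6) + (-2.6)·(-2.6) + (0.4)·(0.4)) / 4 = 17.2/4 = 4.3
  s[U,V] = ((1.4)·(3.2) + (2.4)·(0.2) + (-1.6)·(-3.8) + (-2.6)·(-0.8) + (0.4)·(1.2)) / 4 = 13.6/4 = 3.4
  s[V,V] = ((3.2)·(3.2) + (0.2)·(0.2) + (-3.8)·(-3.8) + (-0.8)·(-0.8) + (1.2)·(1.2)) / 4 = 26.8/4 = 6.7
  Sample standard deviations s_i = √(s[i,i]):
  s(U) = √(4.3) = 2.0736
  s(V) = √(6.7) = 2.5884

Step 3 — r_{ij} = s_{ij} / (s_i · s_j):
  r[U,U] = 1 (diagonal).
  r[U,V] = 3.4 / (2.0736 · 2.5884) = 3.4 / 5.3675 = 0.6334
  r[V,V] = 1 (diagonal).

R is symmetric with unit diagonal. Assembling:

R = [[1, 0.6334],
 [0.6334, 1]]


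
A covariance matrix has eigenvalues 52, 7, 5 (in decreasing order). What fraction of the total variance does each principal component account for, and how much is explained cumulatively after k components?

Step 1 — total variance = trace(Sigma) = Σ λ_i = 52 + 7 + 5 = 64.

Step 2 — fraction explained by component i = λ_i / Σ λ:
  PC1: 52/64 = 0.8125
  PC2: 7/64 = 0.1094
  PC3: 5/64 = 0.0781

Step 3 — cumulative fraction after k components = (λ_1 + ... + λ_k) / Σ λ:
  k = 1: 52/64 = 0.8125
  k = 2: (52 + 7)/64 = 59/64 = 0.9219
  k = 3: (52 + 7 + 5)/64 = 64/64 = 1

Summary (fraction, with percent):

explained: PC1 0.8125 (81.25%), PC2 0.1094 (10.94%), PC3 0.0781 (7.81%);  cumulative: 0.8125, 0.9219, 1


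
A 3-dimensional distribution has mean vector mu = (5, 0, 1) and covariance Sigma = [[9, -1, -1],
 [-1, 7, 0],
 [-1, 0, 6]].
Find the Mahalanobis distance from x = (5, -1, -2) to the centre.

Step 1 — centre the observation: (x - mu) = (0, -1, -3).

Step 2 — invert Sigma (cofactor / det for 3×3, or solve directly):
  Sigma^{-1} = [[0.1151, 0.0164, 0.0192],
 [0.0164, 0.1452, 0.0027],
 [0.0192, 0.0027, 0.1699]].

Step 3 — form the quadratic (x - mu)^T · Sigma^{-1} · (x - mu):
  Sigma^{-1} · (x - mu) = (-0.074, -0.1534, -0.5123).
  (x - mu)^T · [Sigma^{-1} · (x - mu)] = (0)·(-0.074) + (-1)·(-0.1534) + (-3)·(-0.5123) = 1.6904.

Step 4 — take square root: d = √(1.6904) ≈ 1.3002.

d(x, mu) = √(1.6904) ≈ 1.3002


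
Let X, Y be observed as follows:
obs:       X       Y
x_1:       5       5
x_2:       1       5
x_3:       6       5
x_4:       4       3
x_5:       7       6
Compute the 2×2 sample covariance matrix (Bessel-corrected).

Step 1 — column means:
  mean(X) = (5 + 1 + 6 + 4 + 7) / 5 = 23/5 = 4.6
  mean(Y) = (5 + 5 + 5 + 3 + 6) / 5 = 24/5 = 4.8

Step 2 — sample covariance S[i,j] = (1/(n-1)) · Σ_k (x_{k,i} - mean_i) · (x_{k,j} - mean_j), with n-1 = 4.
  S[X,X] = ((0.4)·(0.4) + (-3.6)·(-3.6) + (1.4)·(1.4) + (-0.6)·(-0.6) + (2.4)·(2.4)) / 4 = 21.2/4 = 5.3
  S[X,Y] = ((0.4)·(0.2) + (-3.6)·(0.2) + (1.4)·(0.2) + (-0.6)·(-1.8) + (2.4)·(1.2)) / 4 = 3.6/4 = 0.9
  S[Y,Y] = ((0.2)·(0.2) + (0.2)·(0.2) + (0.2)·(0.2) + (-1.8)·(-1.8) + (1.2)·(1.2)) / 4 = 4.8/4 = 1.2

S is symmetric (S[j,i] = S[i,j]). Assembling:

S = [[5.3, 0.9],
 [0.9, 1.2]]


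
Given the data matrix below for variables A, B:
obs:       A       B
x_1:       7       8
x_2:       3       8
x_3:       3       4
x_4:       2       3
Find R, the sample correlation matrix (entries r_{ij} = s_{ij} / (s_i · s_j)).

Step 1 — column means:
  mean(A) = (7 + 3 + 3 + 2) / 4 = 15/4 = 3.75
  mean(B) = (8 + 8 + 4 + 3) / 4 = 23/4 = 5.75

Step 2 — sample variances and covariances s[i,j] = (1/(n-1)) · Σ_k (x_{k,i} - mean_i) · (x_{k,j} - mean_j), with n-1 = 3:
  s[A,A] = ((3.25)·(3.25) + (-0.75)·(-0.75) + (-0.75)·(-0.75) + (-1.75)·(-1.75)) / 3 = 14.75/3 = 4.9167
  s[A,B] = ((3.25)·(2.25) + (-0.75)·(2.25) + (-0.75)·(-1.75) + (-1.75)·(-2.75)) / 3 = 11.75/3 = 3.9167
  s[B,B] = ((2.25)·(2.25) + (2.25)·(2.25) + (-1.75)·(-1.75) + (-2.75)·(-2.75)) / 3 = 20.75/3 = 6.9167
  Sample standard deviations s_i = √(s[i,i]):
  s(A) = √(4.9167) = 2.2174
  s(B) = √(6.9167) = 2.63

Step 3 — r_{ij} = s_{ij} / (s_i · s_j):
  r[A,A] = 1 (diagonal).
  r[A,B] = 3.9167 / (2.2174 · 2.63) = 3.9167 / 5.8315 = 0.6716
  r[B,B] = 1 (diagonal).

R is symmetric with unit diagonal. Assembling:

R = [[1, 0.6716],
 [0.6716, 1]]


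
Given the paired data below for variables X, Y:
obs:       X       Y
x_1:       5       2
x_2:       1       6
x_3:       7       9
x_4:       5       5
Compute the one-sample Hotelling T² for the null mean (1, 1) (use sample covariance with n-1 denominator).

Step 1 — sample mean vector:
  mean(X) = (5 + 1 + 7 + 5) / 4 = 18/4 = 4.5
  mean(Y) = (2 + 6 + 9 + 5) / 4 = 22/4 = 5.5
  x̄ = (4.5, 5.5),  deviation x̄ - mu_0 = (4.5, 5.5) - (1, 1) = (3.5, 4.5).

Step 2 — sample covariance matrix, S[i,j] = (1/(n-1)) · Σ_k (x_{k,i} - mean_i) · (x_{k,j} - mean_j), divisor n-1 = 3:
  S[X,X] = ((0.5)·(0.5) + (-3.5)·(-3.5) + (2.5)·(2.5) + (0.5)·(0.5)) / 3 = 19/3 = 6.3333
  S[X,Y] = ((0.5)·(-3.5) + (-3.5)·(0.5) + (2.5)·(3.5) + (0.5)·(-0.5)) / 3 = 5/3 = 1.6667
  S[Y,Y] = ((-3.5)·(-3.5) + (0.5)·(0.5) + (3.5)·(3.5) + (-0.5)·(-0.5)) / 3 = 25/3 = 8.3333
  S = [[6.3333, 1.6667],
 [1.6667, 8.3333]].

Step 3 — invert S. det(S) = 6.3333·8.3333 - (1.6667)² = 50.
  S^{-1} = (1/det) · [[d, -b], [-b, a]] = [[0.1667, -0.0333],
 [-0.0333, 0.1267]].

Step 4 — quadratic form (x̄ - mu_0)^T · S^{-1} · (x̄ - mu_0):
  S^{-1} · (x̄ - mu_0) = (0.4333, 0.4533),
  (x̄ - mu_0)^T · [...] = (3.5)·(0.4333) + (4.5)·(0.4533) = 3.5567.

Step 5 — scale by n: T² = 4 · 3.5567 = 14.2267.

T² ≈ 14.2267


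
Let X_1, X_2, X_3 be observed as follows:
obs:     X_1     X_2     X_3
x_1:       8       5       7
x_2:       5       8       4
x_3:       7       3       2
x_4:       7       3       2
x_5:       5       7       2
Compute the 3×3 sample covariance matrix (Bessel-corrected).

Step 1 — column means:
  mean(X_1) = (8 + 5 + 7 + 7 + 5) / 5 = 32/5 = 6.4
  mean(X_2) = (5 + 8 + 3 + 3 + 7) / 5 = 26/5 = 5.2
  mean(X_3) = (7 + 4 + 2 + 2 + 2) / 5 = 17/5 = 3.4

Step 2 — sample covariance S[i,j] = (1/(n-1)) · Σ_k (x_{k,i} - mean_i) · (x_{k,j} - mean_j), with n-1 = 4.
  S[X_1,X_1] = ((1.6)·(1.6) + (-1.4)·(-1.4) + (0.6)·(0.6) + (0.6)·(0.6) + (-1.4)·(-1.4)) / 4 = 7.2/4 = 1.8
  S[X_1,X_2] = ((1.6)·(-0.2) + (-1.4)·(2.8) + (0.6)·(-2.2) + (0.6)·(-2.2) + (-1.4)·(1.8)) / 4 = -9.4/4 = -2.35
  S[X_1,X_3] = ((1.6)·(3.6) + (-1.4)·(0.6) + (0.6)·(-1.4) + (0.6)·(-1.4) + (-1.4)·(-1.4)) / 4 = 5.2/4 = 1.3
  S[X_2,X_2] = ((-0.2)·(-0.2) + (2.8)·(2.8) + (-2.2)·(-2.2) + (-2.2)·(-2.2) + (1.8)·(1.8)) / 4 = 20.8/4 = 5.2
  S[X_2,X_3] = ((-0.2)·(3.6) + (2.8)·(0.6) + (-2.2)·(-1.4) + (-2.2)·(-1.4) + (1.8)·(-1.4)) / 4 = 4.6/4 = 1.15
  S[X_3,X_3] = ((3.6)·(3.6) + (0.6)·(0.6) + (-1.4)·(-1.4) + (-1.4)·(-1.4) + (-1.4)·(-1.4)) / 4 = 19.2/4 = 4.8

S is symmetric (S[j,i] = S[i,j]). Assembling:

S = [[1.8, -2.35, 1.3],
 [-2.35, 5.2, 1.15],
 [1.3, 1.15, 4.8]]


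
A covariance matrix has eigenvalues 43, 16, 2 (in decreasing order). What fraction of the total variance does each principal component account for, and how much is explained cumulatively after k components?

Step 1 — total variance = trace(Sigma) = Σ λ_i = 43 + 16 + 2 = 61.

Step 2 — fraction explained by component i = λ_i / Σ λ:
  PC1: 43/61 = 0.7049
  PC2: 16/61 = 0.2623
  PC3: 2/61 = 0.0328

Step 3 — cumulative fraction after k components = (λ_1 + ... + λ_k) / Σ λ:
  k = 1: 43/61 = 0.7049
  k = 2: (43 + 16)/61 = 59/61 = 0.9672
  k = 3: (43 + 16 + 2)/61 = 61/61 = 1

Summary (fraction, with percent):

explained: PC1 0.7049 (70.49%), PC2 0.2623 (26.23%), PC3 0.0328 (3.28%);  cumulative: 0.7049, 0.9672, 1


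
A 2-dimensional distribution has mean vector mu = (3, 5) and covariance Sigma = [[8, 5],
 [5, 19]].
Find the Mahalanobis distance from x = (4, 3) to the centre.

Step 1 — centre the observation: (x - mu) = (1, -2).

Step 2 — invert Sigma. det(Sigma) = 8·19 - (5)² = 127.
  Sigma^{-1} = (1/det) · [[d, -b], [-b, a]] = [[0.1496, -0.0394],
 [-0.0394, 0.063]].

Step 3 — form the quadratic (x - mu)^T · Sigma^{-1} · (x - mu):
  Sigma^{-1} · (x - mu) = (0.2283, -0.1654).
  (x - mu)^T · [Sigma^{-1} · (x - mu)] = (1)·(0.2283) + (-2)·(-0.1654) = 0.5591.

Step 4 — take square root: d = √(0.5591) ≈ 0.7477.

d(x, mu) = √(0.5591) ≈ 0.7477


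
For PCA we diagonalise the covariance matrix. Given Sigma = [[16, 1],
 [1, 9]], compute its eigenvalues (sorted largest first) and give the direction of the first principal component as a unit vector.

Step 1 — characteristic polynomial of 2×2 Sigma:
  det(Sigma - λI) = λ² - trace · λ + det = 0.
  trace = 16 + 9 = 25, det = 16·9 - (1)² = 143.
Step 2 — discriminant:
  Δ = trace² - 4·det = 625 - 572 = 53.
Step 3 — eigenvalues:
  λ = (trace ± √Δ)/2 = (25 ± 7.2801)/2,
  λ_1 = 16.1401,  λ_2 = 8.8599.

Step 4 — unit eigenvector for λ_1: solve (Sigma - λ_1 I)v = 0. First row:
  (16 - 16.1401)·v_x + (1)·v_y = 0, i.e. (-0.1401)·v_x + (1)·v_y = 0,
  so v ∝ (b, λ_1 - a) = (1, 0.1401) = u.
  ||u|| = √((1)² + (0.1401)²) = √(1.0196) ≈ 1.0098,
  v_1 = u/||u|| ≈ (0.9903, 0.1387) (||v_1|| = 1).

λ_1 = 16.1401,  λ_2 = 8.8599;  v_1 ≈ (0.9903, 0.1387)


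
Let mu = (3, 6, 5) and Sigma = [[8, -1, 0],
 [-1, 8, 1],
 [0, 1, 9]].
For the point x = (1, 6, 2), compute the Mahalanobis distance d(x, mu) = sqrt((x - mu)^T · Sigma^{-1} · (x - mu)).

Step 1 — centre the observation: (x - mu) = (-2, 0, -3).

Step 2 — invert Sigma (cofactor / det for 3×3, or solve directly):
  Sigma^{-1} = [[0.127, 0.0161, -0.0018],
 [0.0161, 0.1288, -0.0143],
 [-0.0018, -0.0143, 0.1127]].

Step 3 — form the quadratic (x - mu)^T · Sigma^{-1} · (x - mu):
  Sigma^{-1} · (x - mu) = (-0.2487, 0.0107, -0.3345).
  (x - mu)^T · [Sigma^{-1} · (x - mu)] = (-2)·(-0.2487) + (0)·(0.0107) + (-3)·(-0.3345) = 1.5009.

Step 4 — take square root: d = √(1.5009) ≈ 1.2251.

d(x, mu) = √(1.5009) ≈ 1.2251


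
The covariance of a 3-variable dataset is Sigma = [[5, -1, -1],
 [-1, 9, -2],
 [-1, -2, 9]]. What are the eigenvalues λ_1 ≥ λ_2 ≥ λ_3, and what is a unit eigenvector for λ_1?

Step 1 — characteristic polynomial p(λ) = det(λI - Sigma) = λ³ - tr·λ² + c_1·λ - det, where tr = trace, c_1 = sum of the principal 2×2 minors, det = det(Sigma):
  tr = 5 + 9 + 9 = 23,
  c_1 = (5·9 - (-1)²) + (5·9 - (-1)²) + (9·9 - (-2)²) = 44 + 44 + 77 = 165,
  det = 5·(9·9 - (-2)²) - (-1)·((-1)·9 - (-2)·(-1)) + (-1)·((-1)·(-2) - 9·(-1)) = 5·(77) - (-1)·(-11) + (-1)·(11) = 363.
  So p(λ) = λ³ - 23λ² + 165λ - 363.
Step 2 — look for an integer root (rational root theorem: any rational root is an integer divisor of 363). Testing λ = 11:
  p(11) = 1331 - 2783 + 1815 - 363 = 0  ✓
  Dividing out (λ - 11): p(λ) = (λ - 11)(λ² - 12λ + 33).
Step 3 — remaining eigenvalues from the quadratic λ² - 12λ + 33 = 0:
  Δ = 12² - 4·33 = 144 - 132 = 12,  λ = (12 ± √12)/2 = (12 ± 3.4641)/2 ≈ 7.7321 or 4.2679.
  Sorted: λ_1 = 11,  λ_2 = 7.7321,  λ_3 = 4.2679  (check: sum = 23 = tr ✓).

Step 4 — unit eigenvector for λ_1 = 11: v spans the null space of (Sigma - λ_1 I), whose rows are
  r_1 = (-6, -1, -1),  r_2 = (-1, -2, -2),  r_3 = (-1, -2, -2).
  v is orthogonal to every row, so take v ∝ r_1 × r_2 = ((-1)·(-2) - (-1)·(-2), (-1)·(-1) - (-6)·(-2), (-6)·(-2) - (-1)·(-1)) = (0, -11, 11).
  Rescale (divide by 11; multiply by -1 so the first nonzero entry is positive): u = (0, 1, -1).
  ||u|| = √((0)² + (1)² + (-1)²) = √(2) ≈ 1.4142,  v_1 = u/||u|| ≈ (0, 0.7071, -0.7071) (||v_1|| = 1).

λ_1 = 11,  λ_2 = 7.7321,  λ_3 = 4.2679;  v_1 ≈ (0, 0.7071, -0.7071)


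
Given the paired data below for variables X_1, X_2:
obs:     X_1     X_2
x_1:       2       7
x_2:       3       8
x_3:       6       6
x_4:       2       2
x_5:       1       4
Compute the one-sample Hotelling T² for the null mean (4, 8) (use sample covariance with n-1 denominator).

Step 1 — sample mean vector:
  mean(X_1) = (2 + 3 + 6 + 2 + 1) / 5 = 14/5 = 2.8
  mean(X_2) = (7 + 8 + 6 + 2 + 4) / 5 = 27/5 = 5.4
  x̄ = (2.8, 5.4),  deviation x̄ - mu_0 = (2.8, 5.4) - (4, 8) = (-1.2, -2.6).

Step 2 — sample covariance matrix, S[i,j] = (1/(n-1)) · Σ_k (x_{k,i} - mean_i) · (x_{k,j} - mean_j), divisor n-1 = 4:
  S[X_1,X_1] = ((-0.8)·(-0.8) + (0.2)·(0.2) + (3.2)·(3.2) + (-0.8)·(-0.8) + (-1.8)·(-1.8)) / 4 = 14.8/4 = 3.7
  S[X_1,X_2] = ((-0.8)·(1.6) + (0.2)·(2.6) + (3.2)·(0.6) + (-0.8)·(-3.4) + (-1.8)·(-1.4)) / 4 = 6.4/4 = 1.6
  S[X_2,X_2] = ((1.6)·(1.6) + (2.6)·(2.6) + (0.6)·(0.6) + (-3.4)·(-3.4) + (-1.4)·(-1.4)) / 4 = 23.2/4 = 5.8
  S = [[3.7, 1.6],
 [1.6, 5.8]].

Step 3 — invert S. det(S) = 3.7·5.8 - (1.6)² = 18.9.
  S^{-1} = (1/det) · [[d, -b], [-b, a]] = [[0.3069, -0.0847],
 [-0.0847, 0.1958]].

Step 4 — quadratic form (x̄ - mu_0)^T · S^{-1} · (x̄ - mu_0):
  S^{-1} · (x̄ - mu_0) = (-0.1481, -0.4074),
  (x̄ - mu_0)^T · [...] = (-1.2)·(-0.1481) + (-2.6)·(-0.4074) = 1.237.

Step 5 — scale by n: T² = 5 · 1.237 = 6.1852.

T² ≈ 6.1852


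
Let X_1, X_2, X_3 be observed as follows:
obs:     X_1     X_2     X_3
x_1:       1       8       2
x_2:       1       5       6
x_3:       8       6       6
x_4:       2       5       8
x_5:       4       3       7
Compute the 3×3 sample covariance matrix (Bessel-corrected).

Step 1 — column means:
  mean(X_1) = (1 + 1 + 8 + 2 + 4) / 5 = 16/5 = 3.2
  mean(X_2) = (8 + 5 + 6 + 5 + 3) / 5 = 27/5 = 5.4
  mean(X_3) = (2 + 6 + 6 + 8 + 7) / 5 = 29/5 = 5.8

Step 2 — sample covariance S[i,j] = (1/(n-1)) · Σ_k (x_{k,i} - mean_i) · (x_{k,j} - mean_j), with n-1 = 4.
  S[X_1,X_1] = ((-2.2)·(-2.2) + (-2.2)·(-2.2) + (4.8)·(4.8) + (-1.2)·(-1.2) + (0.8)·(0.8)) / 4 = 34.8/4 = 8.7
  S[X_1,X_2] = ((-2.2)·(2.6) + (-2.2)·(-0.4) + (4.8)·(0.6) + (-1.2)·(-0.4) + (0.8)·(-2.4)) / 4 = -3.4/4 = -0.85
  S[X_1,X_3] = ((-2.2)·(-3.8) + (-2.2)·(0.2) + (4.8)·(0.2) + (-1.2)·(2.2) + (0.8)·(1.2)) / 4 = 7.2/4 = 1.8
  S[X_2,X_2] = ((2.6)·(2.6) + (-0.4)·(-0.4) + (0.6)·(0.6) + (-0.4)·(-0.4) + (-2.4)·(-2.4)) / 4 = 13.2/4 = 3.3
  S[X_2,X_3] = ((2.6)·(-3.8) + (-0.4)·(0.2) + (0.6)·(0.2) + (-0.4)·(2.2) + (-2.4)·(1.2)) / 4 = -13.6/4 = -3.4
  S[X_3,X_3] = ((-3.8)·(-3.8) + (0.2)·(0.2) + (0.2)·(0.2) + (2.2)·(2.2) + (1.2)·(1.2)) / 4 = 20.8/4 = 5.2

S is symmetric (S[j,i] = S[i,j]). Assembling:

S = [[8.7, -0.85, 1.8],
 [-0.85, 3.3, -3.4],
 [1.8, -3.4, 5.2]]


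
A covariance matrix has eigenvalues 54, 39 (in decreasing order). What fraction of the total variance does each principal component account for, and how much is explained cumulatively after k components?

Step 1 — total variance = trace(Sigma) = Σ λ_i = 54 + 39 = 93.

Step 2 — fraction explained by component i = λ_i / Σ λ:
  PC1: 54/93 = 0.5806
  PC2: 39/93 = 0.4194

Step 3 — cumulative fraction after k components = (λ_1 + ... + λ_k) / Σ λ:
  k = 1: 54/93 = 0.5806
  k = 2: (54 + 39)/93 = 93/93 = 1

Summary (fraction, with percent):

explained: PC1 0.5806 (58.06%), PC2 0.4194 (41.94%);  cumulative: 0.5806, 1


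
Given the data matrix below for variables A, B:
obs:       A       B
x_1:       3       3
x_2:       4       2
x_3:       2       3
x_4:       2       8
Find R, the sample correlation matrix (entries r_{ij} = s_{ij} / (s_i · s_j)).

Step 1 — column means:
  mean(A) = (3 + 4 + 2 + 2) / 4 = 11/4 = 2.75
  mean(B) = (3 + 2 + 3 + 8) / 4 = 16/4 = 4

Step 2 — sample variances and covariances s[i,j] = (1/(n-1)) · Σ_k (x_{k,i} - mean_i) · (x_{k,j} - mean_j), with n-1 = 3:
  s[A,A] = ((0.25)·(0.25) + (1.25)·(1.25) + (-0.75)·(-0.75) + (-0.75)·(-0.75)) / 3 = 2.75/3 = 0.9167
  s[A,B] = ((0.25)·(-1) + (1.25)·(-2) + (-0.75)·(-1) + (-0.75)·(4)) / 3 = -5/3 = -1.6667
  s[B,B] = ((-1)·(-1) + (-2)·(-2) + (-1)·(-1) + (4)·(4)) / 3 = 22/3 = 7.3333
  Sample standard deviations s_i = √(s[i,i]):
  s(A) = √(0.9167) = 0.9574
  s(B) = √(7.3333) = 2.708

Step 3 — r_{ij} = s_{ij} / (s_i · s_j):
  r[A,A] = 1 (diagonal).
  r[A,B] = -1.6667 / (0.9574 · 2.708) = -1.6667 / 2.5927 = -0.6428
  r[B,B] = 1 (diagonal).

R is symmetric with unit diagonal. Assembling:

R = [[1, -0.6428],
 [-0.6428, 1]]


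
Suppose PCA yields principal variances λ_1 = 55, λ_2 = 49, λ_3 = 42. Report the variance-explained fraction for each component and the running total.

Step 1 — total variance = trace(Sigma) = Σ λ_i = 55 + 49 + 42 = 146.

Step 2 — fraction explained by component i = λ_i / Σ λ:
  PC1: 55/146 = 0.3767
  PC2: 49/146 = 0.3356
  PC3: 42/146 = 0.2877

Step 3 — cumulative fraction after k components = (λ_1 + ... + λ_k) / Σ λ:
  k = 1: 55/146 = 0.3767
  k = 2: (55 + 49)/146 = 104/146 = 0.7123
  k = 3: (55 + 49 + 42)/146 = 146/146 = 1

Summary (fraction, with percent):

explained: PC1 0.3767 (37.67%), PC2 0.3356 (33.56%), PC3 0.2877 (28.77%);  cumulative: 0.3767, 0.7123, 1


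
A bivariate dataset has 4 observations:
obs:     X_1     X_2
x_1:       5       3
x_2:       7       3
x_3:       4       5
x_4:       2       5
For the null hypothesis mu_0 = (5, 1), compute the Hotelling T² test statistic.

Step 1 — sample mean vector:
  mean(X_1) = (5 + 7 + 4 + 2) / 4 = 18/4 = 4.5
  mean(X_2) = (3 + 3 + 5 + 5) / 4 = 16/4 = 4
  x̄ = (4.5, 4),  deviation x̄ - mu_0 = (4.5, 4) - (5, 1) = (-0.5, 3).

Step 2 — sample covariance matrix, S[i,j] = (1/(n-1)) · Σ_k (x_{k,i} - mean_i) · (x_{k,j} - mean_j), divisor n-1 = 3:
  S[X_1,X_1] = ((0.5)·(0.5) + (2.5)·(2.5) + (-0.5)·(-0.5) + (-2.5)·(-2.5)) / 3 = 13/3 = 4.3333
  S[X_1,X_2] = ((0.5)·(-1) + (2.5)·(-1) + (-0.5)·(1) + (-2.5)·(1)) / 3 = -6/3 = -2
  S[X_2,X_2] = ((-1)·(-1) + (-1)·(-1) + (1)·(1) + (1)·(1)) / 3 = 4/3 = 1.3333
  S = [[4.3333, -2],
 [-2, 1.3333]].

Step 3 — invert S. det(S) = 4.3333·1.3333 - (-2)² = 1.7778.
  S^{-1} = (1/det) · [[d, -b], [-b, a]] = [[0.75, 1.125],
 [1.125, 2.4375]].

Step 4 — quadratic form (x̄ - mu_0)^T · S^{-1} · (x̄ - mu_0):
  S^{-1} · (x̄ - mu_0) = (3, 6.75),
  (x̄ - mu_0)^T · [...] = (-0.5)·(3) + (3)·(6.75) = 18.75.

Step 5 — scale by n: T² = 4 · 18.75 = 75.

T² ≈ 75


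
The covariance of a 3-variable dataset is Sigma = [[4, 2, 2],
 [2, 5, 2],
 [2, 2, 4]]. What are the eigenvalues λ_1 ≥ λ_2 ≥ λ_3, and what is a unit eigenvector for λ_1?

Step 1 — characteristic polynomial p(λ) = det(λI - Sigma) = λ³ - tr·λ² + c_1·λ - det, where tr = trace, c_1 = sum of the principal 2×2 minors, det = det(Sigma):
  tr = 4 + 5 + 4 = 13,
  c_1 = (4·5 - (2)²) + (4·4 - (2)²) + (5·4 - (2)²) = 16 + 12 + 16 = 44,
  det = 4·(5·4 - (2)²) - (2)·((2)·4 - (2)·(2)) + (2)·((2)·(2) - 5·(2)) = 4·(16) - (2)·(4) + (2)·(-6) = 44.
  So p(λ) = λ³ - 13λ² + 44λ - 44.
Step 2 — look for an integer root (rational root theorem: any rational root is an integer divisor of 44). Testing λ = 2:
  p(2) = 8 - 52 + 88 - 44 = 0  ✓
  Dividing out (λ - 2): p(λ) = (λ - 2)(λ² - 11λ + 22).
Step 3 — remaining eigenvalues from the quadratic λ² - 11λ + 22 = 0:
  Δ = 11² - 4·22 = 121 - 88 = 33,  λ = (11 ± √33)/2 = (11 ± 5.7446)/2 ≈ 8.3723 or 2.6277.
  Sorted: λ_1 = 8.3723,  λ_2 = 2.6277,  λ_3 = 2  (check: sum = 13 = tr ✓).

Step 4 — unit eigenvector for λ_1 ≈ 8.3723: v spans the null space of (Sigma - λ_1 I), whose rows are
  r_1 = (-4.3723, 2, 2),  r_2 = (2, -3.3723, 2),  r_3 = (2, 2, -4.3723).
  v is orthogonal to every row, so take v ∝ r_1 × r_2 = ((2)·(2) - (2)·(-3.3723), (2)·(2) - (-4.3723)·(2), (-4.3723)·(-3.3723) - (2)·(2)) ≈ (10.7446, 12.7446, 10.7446).
  Let u = (10.7446, 12.7446, 10.7446).
  ||u|| = √((10.7446)² + (12.7446)² + (10.7446)²) = √(393.3151) ≈ 19.8322,  v_1 = u/||u|| ≈ (0.5418, 0.6426, 0.5418) (||v_1|| = 1).

λ_1 = 8.3723,  λ_2 = 2.6277,  λ_3 = 2;  v_1 ≈ (0.5418, 0.6426, 0.5418)


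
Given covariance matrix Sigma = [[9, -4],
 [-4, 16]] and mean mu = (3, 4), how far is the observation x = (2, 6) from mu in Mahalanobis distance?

Step 1 — centre the observation: (x - mu) = (-1, 2).

Step 2 — invert Sigma. det(Sigma) = 9·16 - (-4)² = 128.
  Sigma^{-1} = (1/det) · [[d, -b], [-b, a]] = [[0.125, 0.0312],
 [0.0312, 0.0703]].

Step 3 — form the quadratic (x - mu)^T · Sigma^{-1} · (x - mu):
  Sigma^{-1} · (x - mu) = (-0.0625, 0.1094).
  (x - mu)^T · [Sigma^{-1} · (x - mu)] = (-1)·(-0.0625) + (2)·(0.1094) = 0.2812.

Step 4 — take square root: d = √(0.2812) ≈ 0.5303.

d(x, mu) = √(0.2812) ≈ 0.5303


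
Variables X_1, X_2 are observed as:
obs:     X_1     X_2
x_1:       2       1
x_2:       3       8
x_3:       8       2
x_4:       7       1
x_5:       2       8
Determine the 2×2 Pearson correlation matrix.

Step 1 — column means:
  mean(X_1) = (2 + 3 + 8 + 7 + 2) / 5 = 22/5 = 4.4
  mean(X_2) = (1 + 8 + 2 + 1 + 8) / 5 = 20/5 = 4

Step 2 — sample variances and covariances s[i,j] = (1/(n-1)) · Σ_k (x_{k,i} - mean_i) · (x_{k,j} - mean_j), with n-1 = 4:
  s[X_1,X_1] = ((-2.4)·(-2.4) + (-1.4)·(-1.4) + (3.6)·(3.6) + (2.6)·(2.6) + (-2.4)·(-2.4)) / 4 = 33.2/4 = 8.3
  s[X_1,X_2] = ((-2.4)·(-3) + (-1.4)·(4) + (3.6)·(-2) + (2.6)·(-3) + (-2.4)·(4)) / 4 = -23/4 = -5.75
  s[X_2,X_2] = ((-3)·(-3) + (4)·(4) + (-2)·(-2) + (-3)·(-3) + (4)·(4)) / 4 = 54/4 = 13.5
  Sample standard deviations s_i = √(s[i,i]):
  s(X_1) = √(8.3) = 2.881
  s(X_2) = √(13.5) = 3.6742

Step 3 — r_{ij} = s_{ij} / (s_i · s_j):
  r[X_1,X_1] = 1 (diagonal).
  r[X_1,X_2] = -5.75 / (2.881 · 3.6742) = -5.75 / 10.5854 = -0.5432
  r[X_2,X_2] = 1 (diagonal).

R is symmetric with unit diagonal. Assembling:

R = [[1, -0.5432],
 [-0.5432, 1]]


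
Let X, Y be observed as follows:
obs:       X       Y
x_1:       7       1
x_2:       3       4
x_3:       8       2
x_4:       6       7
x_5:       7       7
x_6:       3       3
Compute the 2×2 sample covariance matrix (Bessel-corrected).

Step 1 — column means:
  mean(X) = (7 + 3 + 8 + 6 + 7 + 3) / 6 = 34/6 = 5.6667
  mean(Y) = (1 + 4 + 2 + 7 + 7 + 3) / 6 = 24/6 = 4

Step 2 — sample covariance S[i,j] = (1/(n-1)) · Σ_k (x_{k,i} - mean_i) · (x_{k,j} - mean_j), with n-1 = 5.
  S[X,X] = ((1.3333)·(1.3333) + (-2.6667)·(-2.6667) + (2.3333)·(2.3333) + (0.3333)·(0.3333) + (1.3333)·(1.3333) + (-2.6667)·(-2.6667)) / 5 = 23.3333/5 = 4.6667
  S[X,Y] = ((1.3333)·(-3) + (-2.6667)·(0) + (2.3333)·(-2) + (0.3333)·(3) + (1.3333)·(3) + (-2.6667)·(-1)) / 5 = -1/5 = -0.2
  S[Y,Y] = ((-3)·(-3) + (0)·(0) + (-2)·(-2) + (3)·(3) + (3)·(3) + (-1)·(-1)) / 5 = 32/5 = 6.4

S is symmetric (S[j,i] = S[i,j]). Assembling:

S = [[4.6667, -0.2],
 [-0.2, 6.4]]


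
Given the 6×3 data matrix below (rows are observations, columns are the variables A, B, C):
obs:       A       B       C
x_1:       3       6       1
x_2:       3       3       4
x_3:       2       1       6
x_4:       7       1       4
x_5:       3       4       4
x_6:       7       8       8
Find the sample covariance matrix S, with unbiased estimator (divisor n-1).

Step 1 — column means:
  mean(A) = (3 + 3 + 2 + 7 + 3 + 7) / 6 = 25/6 = 4.1667
  mean(B) = (6 + 3 + 1 + 1 + 4 + 8) / 6 = 23/6 = 3.8333
  mean(C) = (1 + 4 + 6 + 4 + 4 + 8) / 6 = 27/6 = 4.5

Step 2 — sample covariance S[i,j] = (1/(n-1)) · Σ_k (x_{k,i} - mean_i) · (x_{k,j} - mean_j), with n-1 = 5.
  S[A,A] = ((-1.1667)·(-1.1667) + (-1.1667)·(-1.1667) + (-2.1667)·(-2.1667) + (2.8333)·(2.8333) + (-1.1667)·(-1.1667) + (2.8333)·(2.8333)) / 5 = 24.8333/5 = 4.9667
  S[A,B] = ((-1.1667)·(2.1667) + (-1.1667)·(-0.8333) + (-2.1667)·(-2.8333) + (2.8333)·(-2.8333) + (-1.1667)·(0.1667) + (2.8333)·(4.1667)) / 5 = 8.1667/5 = 1.6333
  S[A,C] = ((-1.1667)·(-3.5) + (-1.1667)·(-0.5) + (-2.1667)·(1.5) + (2.8333)·(-0.5) + (-1.1667)·(-0.5) + (2.8333)·(3.5)) / 5 = 10.5/5 = 2.1
  S[B,B] = ((2.1667)·(2.1667) + (-0.8333)·(-0.8333) + (-2.8333)·(-2.8333) + (-2.8333)·(-2.8333) + (0.1667)·(0.1667) + (4.1667)·(4.1667)) / 5 = 38.8333/5 = 7.7667
  S[B,C] = ((2.1667)·(-3.5) + (-0.8333)·(-0.5) + (-2.8333)·(1.5) + (-2.8333)·(-0.5) + (0.1667)·(-0.5) + (4.1667)·(3.5)) / 5 = 4.5/5 = 0.9
  S[C,C] = ((-3.5)·(-3.5) + (-0.5)·(-0.5) + (1.5)·(1.5) + (-0.5)·(-0.5) + (-0.5)·(-0.5) + (3.5)·(3.5)) / 5 = 27.5/5 = 5.5

S is symmetric (S[j,i] = S[i,j]). Assembling:

S = [[4.9667, 1.6333, 2.1],
 [1.6333, 7.7667, 0.9],
 [2.1, 0.9, 5.5]]


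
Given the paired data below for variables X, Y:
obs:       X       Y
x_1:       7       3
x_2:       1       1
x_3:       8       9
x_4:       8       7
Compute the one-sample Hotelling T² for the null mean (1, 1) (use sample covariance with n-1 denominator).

Step 1 — sample mean vector:
  mean(X) = (7 + 1 + 8 + 8) / 4 = 24/4 = 6
  mean(Y) = (3 + 1 + 9 + 7) / 4 = 20/4 = 5
  x̄ = (6, 5),  deviation x̄ - mu_0 = (6, 5) - (1, 1) = (5, 4).

Step 2 — sample covariance matrix, S[i,j] = (1/(n-1)) · Σ_k (x_{k,i} - mean_i) · (x_{k,j} - mean_j), divisor n-1 = 3:
  S[X,X] = ((1)·(1) + (-5)·(-5) + (2)·(2) + (2)·(2)) / 3 = 34/3 = 11.3333
  S[X,Y] = ((1)·(-2) + (-5)·(-4) + (2)·(4) + (2)·(2)) / 3 = 30/3 = 10
  S[Y,Y] = ((-2)·(-2) + (-4)·(-4) + (4)·(4) + (2)·(2)) / 3 = 40/3 = 13.3333
  S = [[11.3333, 10],
 [10, 13.3333]].

Step 3 — invert S. det(S) = 11.3333·13.3333 - (10)² = 51.1111.
  S^{-1} = (1/det) · [[d, -b], [-b, a]] = [[0.2609, -0.1957],
 [-0.1957, 0.2217]].

Step 4 — quadratic form (x̄ - mu_0)^T · S^{-1} · (x̄ - mu_0):
  S^{-1} · (x̄ - mu_0) = (0.5217, -0.0913),
  (x̄ - mu_0)^T · [...] = (5)·(0.5217) + (4)·(-0.0913) = 2.2435.

Step 5 — scale by n: T² = 4 · 2.2435 = 8.9739.

T² ≈ 8.9739


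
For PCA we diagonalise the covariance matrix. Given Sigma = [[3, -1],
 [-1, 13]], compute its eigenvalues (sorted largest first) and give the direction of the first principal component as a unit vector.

Step 1 — characteristic polynomial of 2×2 Sigma:
  det(Sigma - λI) = λ² - trace · λ + det = 0.
  trace = 3 + 13 = 16, det = 3·13 - (-1)² = 38.
Step 2 — discriminant:
  Δ = trace² - 4·det = 256 - 152 = 104.
Step 3 — eigenvalues:
  λ = (trace ± √Δ)/2 = (16 ± 10.198)/2,
  λ_1 = 13.099,  λ_2 = 2.901.

Step 4 — unit eigenvector for λ_1: solve (Sigma - λ_1 I)v = 0. First row:
  (3 - 13.099)·v_x + (-1)·v_y = 0, i.e. (-10.099)·v_x + (-1)·v_y = 0,
  so v ∝ (b, λ_1 - a) = (-1, 10.099); multiply by -1 so the first entry is positive: u = (1, -10.099).
  ||u|| = √((1)² + (-10.099)²) = √(102.9902) ≈ 10.1484,
  v_1 = u/||u|| ≈ (0.0985, -0.9951) (||v_1|| = 1).

λ_1 = 13.099,  λ_2 = 2.901;  v_1 ≈ (0.0985, -0.9951)


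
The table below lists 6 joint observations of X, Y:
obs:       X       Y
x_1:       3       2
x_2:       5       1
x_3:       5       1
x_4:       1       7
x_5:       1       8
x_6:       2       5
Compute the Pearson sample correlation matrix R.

Step 1 — column means:
  mean(X) = (3 + 5 + 5 + 1 + 1 + 2) / 6 = 17/6 = 2.8333
  mean(Y) = (2 + 1 + 1 + 7 + 8 + 5) / 6 = 24/6 = 4

Step 2 — sample variances and covariances s[i,j] = (1/(n-1)) · Σ_k (x_{k,i} - mean_i) · (x_{k,j} - mean_j), with n-1 = 5:
  s[X,X] = ((0.1667)·(0.1667) + (2.1667)·(2.1667) + (2.1667)·(2.1667) + (-1.8333)·(-1.8333) + (-1.8333)·(-1.8333) + (-0.8333)·(-0.8333)) / 5 = 16.8333/5 = 3.3667
  s[X,Y] = ((0.1667)·(-2) + (2.1667)·(-3) + (2.1667)·(-3) + (-1.8333)·(3) + (-1.8333)·(4) + (-0.8333)·(1)) / 5 = -27/5 = -5.4
  s[Y,Y] = ((-2)·(-2) + (-3)·(-3) + (-3)·(-3) + (3)·(3) + (4)·(4) + (1)·(1)) / 5 = 48/5 = 9.6
  Sample standard deviations s_i = √(s[i,i]):
  s(X) = √(3.3667) = 1.8348
  s(Y) = √(9.6) = 3.0984

Step 3 — r_{ij} = s_{ij} / (s_i · s_j):
  r[X,X] = 1 (diagonal).
  r[X,Y] = -5.4 / (1.8348 · 3.0984) = -5.4 / 5.6851 = -0.9499
  r[Y,Y] = 1 (diagonal).

R is symmetric with unit diagonal. Assembling:

R = [[1, -0.9499],
 [-0.9499, 1]]
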